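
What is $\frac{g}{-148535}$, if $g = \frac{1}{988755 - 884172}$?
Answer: $- \frac{1}{15534235905} \approx -6.4374 \cdot 10^{-11}$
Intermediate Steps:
$g = \frac{1}{104583} \approx 9.5618 \cdot 10^{-6}$
$\frac{g}{-148535} = \frac{1}{104583 \left(-148535\right)} = \frac{1}{104583} \left(- \frac{1}{148535}\right) = - \frac{1}{15534235905}$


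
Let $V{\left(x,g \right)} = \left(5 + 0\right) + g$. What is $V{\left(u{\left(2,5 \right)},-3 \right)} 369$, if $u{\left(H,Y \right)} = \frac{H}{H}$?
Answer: $738$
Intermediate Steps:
$u{\left(H,Y \right)} = 1$
$V{\left(x,g \right)} = 5 + g$
$V{\left(u{\left(2,5 \right)},-3 \right)} 369 = \left(5 - 3\right) 369 = 2 \cdot 369 = 738$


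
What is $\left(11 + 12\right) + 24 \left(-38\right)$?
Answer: $-889$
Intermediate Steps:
$\left(11 + 12\right) + 24 \left(-38\right) = 23 - 912 = -889$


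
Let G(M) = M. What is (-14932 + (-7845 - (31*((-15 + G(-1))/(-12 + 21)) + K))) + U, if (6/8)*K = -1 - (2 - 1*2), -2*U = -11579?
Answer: -304759/18 ≈ -16931.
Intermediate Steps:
U = 11579/2 (U = -1/2*(-11579) = 11579/2 ≈ 5789.5)
K = -4/3 (K = 4*(-1 - (2 - 1*2))/3 = 4*(-1 - (2 - 2))/3 = 4*(-1 - 1*0)/3 = 4*(-1 + 0)/3 = (4/3)*(-1) = -4/3 ≈ -1.3333)
(-14932 + (-7845 - (31*((-15 + G(-1))/(-12 + 21)) + K))) + U = (-14932 + (-7845 - (31*((-15 - 1)/(-12 + 21)) - 4/3))) + 11579/2 = (-14932 + (-7845 - (31*(-16/9) - 4/3))) + 11579/2 = (-14932 + (-7845 - (-496/9 - 4/3))) + 11579/2 = (-14932 + (-7845 - 1*(-508/9))) + 11579/2 = (-14932 + (-7845 + 508/9)) + 11579/2 = (-14932 - 70097/9) + 11579/2 = -204485/9 + 11579/2 = -304759/18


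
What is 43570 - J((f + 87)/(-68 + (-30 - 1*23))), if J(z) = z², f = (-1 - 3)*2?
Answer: 637902129/14641 ≈ 43570.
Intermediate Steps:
f = -8 (f = -4*2 = -8)
43570 - J((f + 87)/(-68 + (-30 - 1*23))) = 43570 - ((-8 + 87)/(-68 + (-30 - 1*23)))² = 43570 - (79/(-68 + (-30 - 23)))² = 43570 - (79/(-68 - 53))² = 43570 - (79/(-121))² = 43570 - (79*(-1/121))² = 43570 - (-79/121)² = 43570 - 1*6241/14641 = 43570 - 6241/14641 = 637902129/14641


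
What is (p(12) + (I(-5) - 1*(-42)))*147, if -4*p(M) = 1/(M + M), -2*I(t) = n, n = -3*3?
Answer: 218687/32 ≈ 6834.0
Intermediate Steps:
n = -9
I(t) = 9/2 (I(t) = -½*(-9) = 9/2)
p(M) = -1/(8*M) (p(M) = -1/(4*(M + M)) = -1/(2*M)/4 = -1/(8*M))
(p(12) + (I(-5) - 1*(-42)))*147 = (-⅛/12 + (9/2 - 1*(-42)))*147 = (-⅛*1/12 + (9/2 + 42))*147 = (-1/96 + 93/2)*147 = (4463/96)*147 = 218687/32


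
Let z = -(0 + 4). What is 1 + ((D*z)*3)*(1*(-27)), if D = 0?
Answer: 1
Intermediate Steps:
z = -4 (z = -1*4 = -4)
1 + ((D*z)*3)*(1*(-27)) = 1 + ((0*(-4))*3)*(1*(-27)) = 1 + (0*3)*(-27) = 1 + 0*(-27) = 1 + 0 = 1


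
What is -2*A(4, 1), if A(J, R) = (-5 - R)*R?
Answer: 12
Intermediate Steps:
A(J, R) = R*(-5 - R)
-2*A(4, 1) = -(-2)*(5 + 1) = -(-2)*6 = -2*(-6) = 12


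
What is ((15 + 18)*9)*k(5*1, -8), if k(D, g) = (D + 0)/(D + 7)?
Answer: 495/4 ≈ 123.75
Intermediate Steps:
k(D, g) = D/(7 + D)
((15 + 18)*9)*k(5*1, -8) = ((15 + 18)*9)*((5*1)/(7 + 5*1)) = (33*9)*(5/(7 + 5)) = 297*(5/12) = 495/4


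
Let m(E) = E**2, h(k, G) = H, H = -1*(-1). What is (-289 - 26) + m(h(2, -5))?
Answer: -314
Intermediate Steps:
H = 1
h(k, G) = 1
(-289 - 26) + m(h(2, -5)) = (-289 - 26) + 1**2 = -315 + 1 = -314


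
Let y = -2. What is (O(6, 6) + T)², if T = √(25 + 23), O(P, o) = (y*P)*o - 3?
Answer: 5673 - 600*√3 ≈ 4633.8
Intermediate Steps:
O(P, o) = -3 - 2*P*o (O(P, o) = (-2*P)*o - 3 = -2*P*o - 3 = -3 - 2*P*o)
T = 4*√3 (T = √48 = 4*√3 ≈ 6.9282)
(O(6, 6) + T)² = ((-3 - 2*6*6) + 4*√3)² = ((-3 - 72) + 4*√3)² = (-75 + 4*√3)²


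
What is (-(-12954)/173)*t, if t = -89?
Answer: -1152906/173 ≈ -6664.2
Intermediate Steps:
(-(-12954)/173)*t = -(-12954)/173*(-89) = -102*(-127/173)*(-89) = (12954/173)*(-89) = -1152906/173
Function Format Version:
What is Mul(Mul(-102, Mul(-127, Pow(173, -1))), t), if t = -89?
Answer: Rational(-1152906, 173) ≈ -6664.2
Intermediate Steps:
Mul(Mul(-102, Mul(-127, Pow(173, -1))), t) = Mul(Mul(-102, Mul(-127, Pow(173, -1))), -89) = Mul(Mul(-102, Mul(-127, Rational(1, 173))), -89) = Mul(Mul(-102, Rational(-127, 173)), -89) = Mul(Rational(12954, 173), -89) = Rational(-1152906, 173)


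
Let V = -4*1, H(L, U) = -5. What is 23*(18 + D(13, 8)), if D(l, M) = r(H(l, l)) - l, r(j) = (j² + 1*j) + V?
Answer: 483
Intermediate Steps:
V = -4
r(j) = -4 + j + j² (r(j) = (j² + 1*j) - 4 = (j² + j) - 4 = (j + j²) - 4 = -4 + j + j²)
D(l, M) = 16 - l (D(l, M) = (-4 - 5 + (-5)²) - l = (-4 - 5 + 25) - l = 16 - l)
23*(18 + D(13, 8)) = 23*(18 + (16 - 1*13)) = 23*(18 + (16 - 13)) = 23*(18 + 3) = 23*21 = 483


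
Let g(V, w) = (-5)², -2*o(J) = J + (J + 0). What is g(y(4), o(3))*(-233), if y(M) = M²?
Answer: -5825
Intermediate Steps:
o(J) = -J (o(J) = -(J + (J + 0))/2 = -(J + J)/2 = -J)
g(V, w) = 25
g(y(4), o(3))*(-233) = 25*(-233) = -5825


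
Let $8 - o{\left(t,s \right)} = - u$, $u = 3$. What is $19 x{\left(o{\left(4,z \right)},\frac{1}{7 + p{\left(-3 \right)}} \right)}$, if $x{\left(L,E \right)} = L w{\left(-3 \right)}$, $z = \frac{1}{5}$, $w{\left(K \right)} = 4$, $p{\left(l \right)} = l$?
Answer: $836$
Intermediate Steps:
$z = \frac{1}{5} \approx 0.2$
$o{\left(t,s \right)} = 11$ ($o{\left(t,s \right)} = 8 - \left(-1\right) 3 = 8 - -3 = 8 + 3 = 11$)
$x{\left(L,E \right)} = 4 L$ ($x{\left(L,E \right)} = L 4 = 4 L$)
$19 x{\left(o{\left(4,z \right)},\frac{1}{7 + p{\left(-3 \right)}} \right)} = 19 \cdot 4 \cdot 11 = 19 \cdot 44 = 836$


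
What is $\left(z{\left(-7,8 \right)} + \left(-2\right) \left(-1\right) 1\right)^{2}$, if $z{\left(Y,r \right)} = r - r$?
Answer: $4$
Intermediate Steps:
$z{\left(Y,r \right)} = 0$
$\left(z{\left(-7,8 \right)} + \left(-2\right) \left(-1\right) 1\right)^{2} = \left(0 + \left(-2\right) \left(-1\right) 1\right)^{2} = \left(0 + 2 \cdot 1\right)^{2} = \left(0 + 2\right)^{2} = 2^{2} = 4$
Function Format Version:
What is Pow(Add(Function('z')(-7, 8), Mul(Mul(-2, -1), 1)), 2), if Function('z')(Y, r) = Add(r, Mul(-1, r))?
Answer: 4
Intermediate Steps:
Function('z')(Y, r) = 0
Pow(Add(Function('z')(-7, 8), Mul(Mul(-2, -1), 1)), 2) = Pow(Add(0, Mul(Mul(-2, -1), 1)), 2) = Pow(Add(0, Mul(2, 1)), 2) = Pow(Add(0, 2), 2) = Pow(2, 2) = 4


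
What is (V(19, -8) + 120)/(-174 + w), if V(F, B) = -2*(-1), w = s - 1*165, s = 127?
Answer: -61/106 ≈ -0.57547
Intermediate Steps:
w = -38 (w = 127 - 1*165 = 127 - 165 = -38)
V(F, B) = 2
(V(19, -8) + 120)/(-174 + w) = (2 + 120)/(-174 - 38) = 122/(-212) = 122*(-1/212) = -61/106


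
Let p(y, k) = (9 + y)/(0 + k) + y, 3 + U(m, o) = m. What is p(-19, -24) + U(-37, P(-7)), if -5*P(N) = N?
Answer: -703/12 ≈ -58.583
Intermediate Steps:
P(N) = -N/5
U(m, o) = -3 + m
p(y, k) = y + (9 + y)/k (p(y, k) = (9 + y)/k + y = y + (9 + y)/k)
p(-19, -24) + U(-37, P(-7)) = (9 - 19 - 24*(-19))/(-24) + (-3 - 37) = -(9 - 19 + 456)/24 - 40 = -1/24*446 - 40 = -223/12 - 40 = -703/12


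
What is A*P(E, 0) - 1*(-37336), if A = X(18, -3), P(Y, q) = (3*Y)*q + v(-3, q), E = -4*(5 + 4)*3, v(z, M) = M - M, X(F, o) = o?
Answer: 37336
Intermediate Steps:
v(z, M) = 0
E = -108 (E = -36*3 = -4*27 = -108)
P(Y, q) = 3*Y*q (P(Y, q) = (3*Y)*q + 0 = 3*Y*q + 0 = 3*Y*q)
A = -3
A*P(E, 0) - 1*(-37336) = -9*(-108)*0 - 1*(-37336) = -3*0 + 37336 = 0 + 37336 = 37336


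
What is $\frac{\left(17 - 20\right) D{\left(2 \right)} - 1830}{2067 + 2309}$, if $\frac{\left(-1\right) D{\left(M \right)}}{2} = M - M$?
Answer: $- \frac{915}{2188} \approx -0.41819$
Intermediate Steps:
$D{\left(M \right)} = 0$ ($D{\left(M \right)} = - 2 \left(M - M\right) = \left(-2\right) 0 = 0$)
$\frac{\left(17 - 20\right) D{\left(2 \right)} - 1830}{2067 + 2309} = \frac{\left(17 - 20\right) 0 - 1830}{2067 + 2309} = \frac{\left(-3\right) 0 - 1830}{4376} = \left(0 - 1830\right) \frac{1}{4376} = \left(-1830\right) \frac{1}{4376} = - \frac{915}{2188}$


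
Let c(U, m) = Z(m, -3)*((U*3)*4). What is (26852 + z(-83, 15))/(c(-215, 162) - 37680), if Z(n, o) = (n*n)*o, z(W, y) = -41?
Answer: 8937/67696960 ≈ 0.00013201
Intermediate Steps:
Z(n, o) = o*n² (Z(n, o) = n²*o = o*n²)
c(U, m) = -36*U*m² (c(U, m) = (-3*m²)*((U*3)*4) = (-3*m²)*((3*U)*4) = (-3*m²)*(12*U) = -36*U*m²)
(26852 + z(-83, 15))/(c(-215, 162) - 37680) = (26852 - 41)/(-36*(-215)*162² - 37680) = 26811/(-36*(-215)*26244 - 37680) = 26811/(203128560 - 37680) = 26811/203090880 = 26811*(1/203090880) = 8937/67696960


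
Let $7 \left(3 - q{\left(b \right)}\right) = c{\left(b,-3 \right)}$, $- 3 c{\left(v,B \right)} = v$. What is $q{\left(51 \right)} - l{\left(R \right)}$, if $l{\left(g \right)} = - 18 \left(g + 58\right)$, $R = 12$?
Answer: $\frac{8858}{7} \approx 1265.4$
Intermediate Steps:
$c{\left(v,B \right)} = - \frac{v}{3}$
$q{\left(b \right)} = 3 + \frac{b}{21}$ ($q{\left(b \right)} = 3 - \frac{\left(- \frac{1}{3}\right) b}{7} = 3 + \frac{b}{21}$)
$l{\left(g \right)} = -1044 - 18 g$ ($l{\left(g \right)} = - 18 \left(58 + g\right) = -1044 - 18 g$)
$q{\left(51 \right)} - l{\left(R \right)} = \left(3 + \frac{1}{21} \cdot 51\right) - \left(-1044 - 216\right) = \left(3 + \frac{17}{7}\right) - \left(-1044 - 216\right) = \frac{38}{7} - -1260 = \frac{38}{7} + 1260 = \frac{8858}{7}$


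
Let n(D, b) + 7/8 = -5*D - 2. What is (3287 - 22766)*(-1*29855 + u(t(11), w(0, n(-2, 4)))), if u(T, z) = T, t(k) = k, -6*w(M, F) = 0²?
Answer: 581331276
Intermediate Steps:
n(D, b) = -23/8 - 5*D (n(D, b) = -7/8 + (-5*D - 2) = -7/8 + (-2 - 5*D) = -23/8 - 5*D)
w(M, F) = 0 (w(M, F) = -⅙*0² = -⅙*0 = 0)
(3287 - 22766)*(-1*29855 + u(t(11), w(0, n(-2, 4)))) = (3287 - 22766)*(-1*29855 + 11) = -19479*(-29855 + 11) = -19479*(-29844) = 581331276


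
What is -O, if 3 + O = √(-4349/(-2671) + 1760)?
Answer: 3 - √12567880339/2671 ≈ -38.972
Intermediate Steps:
O = -3 + √12567880339/2671 (O = -3 + √(-4349/(-2671) + 1760) = -3 + √(-4349*(-1/2671) + 1760) = -3 + √(4349/2671 + 1760) = -3 + √(4705309/2671) = -3 + √12567880339/2671 ≈ 38.972)
-O = -(-3 + √12567880339/2671) = 3 - √12567880339/2671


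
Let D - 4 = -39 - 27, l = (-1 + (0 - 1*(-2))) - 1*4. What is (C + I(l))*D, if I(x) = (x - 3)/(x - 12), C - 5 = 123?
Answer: -39804/5 ≈ -7960.8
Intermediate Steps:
C = 128 (C = 5 + 123 = 128)
l = -3 (l = (-1 + (0 + 2)) - 4 = (-1 + 2) - 4 = 1 - 4 = -3)
I(x) = (-3 + x)/(-12 + x)
D = -62 (D = 4 + (-39 - 27) = 4 - 66 = -62)
(C + I(l))*D = (128 + (-3 - 3)/(-12 - 3))*(-62) = (128 - 6/(-15))*(-62) = (128 - 1/15*(-6))*(-62) = (128 + ⅖)*(-62) = (642/5)*(-62) = -39804/5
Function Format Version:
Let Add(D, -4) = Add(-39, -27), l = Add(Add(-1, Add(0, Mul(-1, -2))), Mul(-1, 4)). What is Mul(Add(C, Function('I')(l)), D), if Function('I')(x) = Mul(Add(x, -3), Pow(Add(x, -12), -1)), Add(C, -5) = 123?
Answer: Rational(-39804, 5) ≈ -7960.8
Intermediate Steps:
C = 128 (C = Add(5, 123) = 128)
l = -3 (l = Add(Add(-1, Add(0, 2)), -4) = Add(Add(-1, 2), -4) = Add(1, -4) = -3)
Function('I')(x) = Mul(Pow(Add(-12, x), -1), Add(-3, x)) (Function('I')(x) = Mul(Add(-3, x), Pow(Add(-12, x), -1)) = Mul(Pow(Add(-12, x), -1), Add(-3, x)))
D = -62 (D = Add(4, Add(-39, -27)) = Add(4, -66) = -62)
Mul(Add(C, Function('I')(l)), D) = Mul(Add(128, Mul(Pow(Add(-12, -3), -1), Add(-3, -3))), -62) = Mul(Add(128, Mul(Pow(-15, -1), -6)), -62) = Mul(Add(128, Mul(Rational(-1, 15), -6)), -62) = Mul(Add(128, Rational(2, 5)), -62) = Mul(Rational(642, 5), -62) = Rational(-39804, 5)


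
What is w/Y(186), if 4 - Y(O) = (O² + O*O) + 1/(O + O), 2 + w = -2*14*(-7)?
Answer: -72168/25737937 ≈ -0.0028040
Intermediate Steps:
w = 194 (w = -2 - 2*14*(-7) = -2 - 28*(-7) = -2 + 196 = 194)
Y(O) = 4 - 2*O² - 1/(2*O) (Y(O) = 4 - ((O² + O*O) + 1/(O + O)) = 4 - ((O² + O²) + 1/(2*O)) = 4 - (2*O² + 1/(2*O)) = 4 - (1/(2*O) + 2*O²) = 4 + (-2*O² - 1/(2*O)) = 4 - 2*O² - 1/(2*O))
w/Y(186) = 194/(4 - 2*186² - ½/186) = 194/(4 - 2*34596 - ½*1/186) = 194/(4 - 69192 - 1/372) = 194/(-25737937/372) = 194*(-372/25737937) = -72168/25737937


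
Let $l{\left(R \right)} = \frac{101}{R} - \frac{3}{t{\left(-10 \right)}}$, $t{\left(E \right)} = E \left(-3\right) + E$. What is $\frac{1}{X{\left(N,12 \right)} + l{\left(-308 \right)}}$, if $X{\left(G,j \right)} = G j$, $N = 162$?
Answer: $\frac{385}{748256} \approx 0.00051453$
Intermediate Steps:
$t{\left(E \right)} = - 2 E$ ($t{\left(E \right)} = - 3 E + E = - 2 E$)
$l{\left(R \right)} = - \frac{3}{20} + \frac{101}{R}$ ($l{\left(R \right)} = \frac{101}{R} - \frac{3}{\left(-2\right) \left(-10\right)} = \frac{101}{R} - \frac{3}{20} = - \frac{3}{20} + \frac{101}{R}$)
$\frac{1}{X{\left(N,12 \right)} + l{\left(-308 \right)}} = \frac{1}{162 \cdot 12 + \left(- \frac{3}{20} + \frac{101}{-308}\right)} = \frac{1}{1944 + \left(- \frac{3}{20} + 101 \left(- \frac{1}{308}\right)\right)} = \frac{1}{1944 - \frac{184}{385}} = \frac{1}{\frac{748256}{385}} = \frac{385}{748256}$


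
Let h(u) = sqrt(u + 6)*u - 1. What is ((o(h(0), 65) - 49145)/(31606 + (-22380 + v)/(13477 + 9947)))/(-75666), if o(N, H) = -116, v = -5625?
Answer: 192314944/9336061251729 ≈ 2.0599e-5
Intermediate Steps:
h(u) = -1 + u*sqrt(6 + u) (h(u) = sqrt(6 + u)*u - 1 = u*sqrt(6 + u) - 1 = -1 + u*sqrt(6 + u))
((o(h(0), 65) - 49145)/(31606 + (-22380 + v)/(13477 + 9947)))/(-75666) = ((-116 - 49145)/(31606 + (-22380 - 5625)/(13477 + 9947)))/(-75666) = -49261/(31606 - 28005/23424)*(-1/75666) = -49261/(31606 - 28005*1/23424)*(-1/75666) = -49261/(31606 - 9335/7808)*(-1/75666) = -49261/246770313/7808*(-1/75666) = -49261*7808/246770313*(-1/75666) = -384629888/246770313*(-1/75666) = 192314944/9336061251729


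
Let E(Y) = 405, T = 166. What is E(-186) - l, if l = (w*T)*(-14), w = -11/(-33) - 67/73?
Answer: -208777/219 ≈ -953.32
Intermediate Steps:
w = -128/219 (w = -11*(-1/33) - 67*1/73 = 1/3 - 67/73 = -128/219 ≈ -0.58447)
l = 297472/219 (l = -128/219*166*(-14) = -21248/219*(-14) = 297472/219 ≈ 1358.3)
E(-186) - l = 405 - 1*297472/219 = 405 - 297472/219 = -208777/219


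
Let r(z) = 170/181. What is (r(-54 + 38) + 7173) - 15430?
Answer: -1494347/181 ≈ -8256.1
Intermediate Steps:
r(z) = 170/181 (r(z) = 170*(1/181) = 170/181)
(r(-54 + 38) + 7173) - 15430 = (170/181 + 7173) - 15430 = 1298483/181 - 15430 = -1494347/181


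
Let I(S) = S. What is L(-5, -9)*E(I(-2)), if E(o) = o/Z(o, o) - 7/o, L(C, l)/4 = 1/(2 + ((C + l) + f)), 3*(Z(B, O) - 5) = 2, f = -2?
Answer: -107/119 ≈ -0.89916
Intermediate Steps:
Z(B, O) = 17/3 (Z(B, O) = 5 + (1/3)*2 = 5 + 2/3 = 17/3)
L(C, l) = 4/(C + l) (L(C, l) = 4/(2 + ((C + l) - 2)) = 4/(2 + (-2 + C + l)) = 4/(C + l))
E(o) = -7/o + 3*o/17 (E(o) = o/(17/3) - 7/o = o*(3/17) - 7/o = 3*o/17 - 7/o = -7/o + 3*o/17)
L(-5, -9)*E(I(-2)) = (4/(-5 - 9))*(-7/(-2) + (3/17)*(-2)) = (4/(-14))*(-7*(-1/2) - 6/17) = (4*(-1/14))*(7/2 - 6/17) = -2/7*107/34 = -107/119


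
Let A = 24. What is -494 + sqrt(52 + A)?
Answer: -494 + 2*sqrt(19) ≈ -485.28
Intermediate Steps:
-494 + sqrt(52 + A) = -494 + sqrt(52 + 24) = -494 + sqrt(76) = -494 + 2*sqrt(19)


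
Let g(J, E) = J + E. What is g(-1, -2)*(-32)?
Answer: 96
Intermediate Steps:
g(J, E) = E + J
g(-1, -2)*(-32) = (-2 - 1)*(-32) = -3*(-32) = 96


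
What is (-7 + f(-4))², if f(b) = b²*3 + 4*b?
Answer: 625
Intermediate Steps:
f(b) = 3*b² + 4*b
(-7 + f(-4))² = (-7 - 4*(4 + 3*(-4)))² = (-7 - 4*(4 - 12))² = (-7 - 4*(-8))² = (-7 + 32)² = 25² = 625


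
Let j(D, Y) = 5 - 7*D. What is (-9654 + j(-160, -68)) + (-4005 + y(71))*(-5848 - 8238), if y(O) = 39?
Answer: 55856547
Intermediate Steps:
(-9654 + j(-160, -68)) + (-4005 + y(71))*(-5848 - 8238) = (-9654 + (5 - 7*(-160))) + (-4005 + 39)*(-5848 - 8238) = (-9654 + (5 + 1120)) - 3966*(-14086) = (-9654 + 1125) + 55865076 = -8529 + 55865076 = 55856547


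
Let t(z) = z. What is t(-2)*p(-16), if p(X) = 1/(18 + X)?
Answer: -1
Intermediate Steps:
t(-2)*p(-16) = -2/(18 - 16) = -2/2 = -2*½ = -1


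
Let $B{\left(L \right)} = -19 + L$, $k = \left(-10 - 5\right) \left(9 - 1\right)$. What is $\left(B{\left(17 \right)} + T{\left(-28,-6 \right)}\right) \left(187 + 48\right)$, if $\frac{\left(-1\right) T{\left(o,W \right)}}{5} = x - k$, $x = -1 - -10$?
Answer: $-152045$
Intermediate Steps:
$x = 9$ ($x = -1 + 10 = 9$)
$k = -120$ ($k = \left(-15\right) 8 = -120$)
$T{\left(o,W \right)} = -645$ ($T{\left(o,W \right)} = - 5 \left(9 - -120\right) = - 5 \left(9 + 120\right) = \left(-5\right) 129 = -645$)
$\left(B{\left(17 \right)} + T{\left(-28,-6 \right)}\right) \left(187 + 48\right) = \left(\left(-19 + 17\right) - 645\right) \left(187 + 48\right) = \left(-2 - 645\right) 235 = \left(-647\right) 235 = -152045$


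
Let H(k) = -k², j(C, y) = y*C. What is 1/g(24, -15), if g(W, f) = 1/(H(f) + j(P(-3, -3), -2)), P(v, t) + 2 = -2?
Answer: -217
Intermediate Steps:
P(v, t) = -4 (P(v, t) = -2 - 2 = -4)
j(C, y) = C*y
g(W, f) = 1/(8 - f²) (g(W, f) = 1/(-f² - 4*(-2)) = 1/(-f² + 8) = 1/(8 - f²))
1/g(24, -15) = 1/(-1/(-8 + (-15)²)) = 1/(-1/(-8 + 225)) = 1/(-1/217) = -217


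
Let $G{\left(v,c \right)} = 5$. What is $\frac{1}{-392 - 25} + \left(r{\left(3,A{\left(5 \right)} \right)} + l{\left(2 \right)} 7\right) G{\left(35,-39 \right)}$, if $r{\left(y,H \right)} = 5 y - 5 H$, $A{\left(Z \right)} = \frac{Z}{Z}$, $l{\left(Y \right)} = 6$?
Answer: $\frac{108419}{417} \approx 260.0$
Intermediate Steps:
$A{\left(Z \right)} = 1$
$r{\left(y,H \right)} = - 5 H + 5 y$
$\frac{1}{-392 - 25} + \left(r{\left(3,A{\left(5 \right)} \right)} + l{\left(2 \right)} 7\right) G{\left(35,-39 \right)} = \frac{1}{-392 - 25} + \left(\left(\left(-5\right) 1 + 5 \cdot 3\right) + 6 \cdot 7\right) 5 = \frac{1}{-417} + \left(\left(-5 + 15\right) + 42\right) 5 = - \frac{1}{417} + \left(10 + 42\right) 5 = - \frac{1}{417} + 52 \cdot 5 = - \frac{1}{417} + 260 = \frac{108419}{417}$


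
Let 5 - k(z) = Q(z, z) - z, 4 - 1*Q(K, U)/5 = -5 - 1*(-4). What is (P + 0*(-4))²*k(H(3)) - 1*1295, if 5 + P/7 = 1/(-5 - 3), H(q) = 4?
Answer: -87549/4 ≈ -21887.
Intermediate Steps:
P = -287/8 (P = -35 + 7/(-5 - 3) = -35 + 7/(-8) = -35 + 7*(-⅛) = -35 - 7/8 = -287/8 ≈ -35.875)
Q(K, U) = 25 (Q(K, U) = 20 - 5*(-5 - 1*(-4)) = 20 - 5*(-5 + 4) = 20 - 5*(-1) = 20 + 5 = 25)
k(z) = -20 + z (k(z) = 5 - (25 - z) = 5 + (-25 + z) = -20 + z)
(P + 0*(-4))²*k(H(3)) - 1*1295 = (-287/8 + 0*(-4))²*(-20 + 4) - 1*1295 = (-287/8 + 0)²*(-16) - 1295 = (-287/8)²*(-16) - 1295 = (82369/64)*(-16) - 1295 = -82369/4 - 1295 = -87549/4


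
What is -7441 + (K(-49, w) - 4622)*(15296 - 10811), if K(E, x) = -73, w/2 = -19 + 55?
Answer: -21064516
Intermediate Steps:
w = 72 (w = 2*(-19 + 55) = 2*36 = 72)
-7441 + (K(-49, w) - 4622)*(15296 - 10811) = -7441 + (-73 - 4622)*(15296 - 10811) = -7441 - 4695*4485 = -7441 - 21057075 = -21064516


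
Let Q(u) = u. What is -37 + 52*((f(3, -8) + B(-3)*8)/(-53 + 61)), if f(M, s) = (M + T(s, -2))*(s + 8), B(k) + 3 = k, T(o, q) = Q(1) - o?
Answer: -349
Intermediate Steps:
T(o, q) = 1 - o
B(k) = -3 + k
f(M, s) = (8 + s)*(1 + M - s) (f(M, s) = (M + (1 - s))*(s + 8) = (1 + M - s)*(8 + s) = (8 + s)*(1 + M - s))
-37 + 52*((f(3, -8) + B(-3)*8)/(-53 + 61)) = -37 + 52*(((8 - 1*(-8)² - 7*(-8) + 8*3 + 3*(-8)) + (-3 - 3)*8)/(-53 + 61)) = -37 + 52*(((8 - 1*64 + 56 + 24 - 24) - 6*8)/8) = -37 + 52*(((8 - 64 + 56 + 24 - 24) - 48)*(⅛)) = -37 + 52*((0 - 48)*(⅛)) = -37 + 52*(-48*⅛) = -37 + 52*(-6) = -37 - 312 = -349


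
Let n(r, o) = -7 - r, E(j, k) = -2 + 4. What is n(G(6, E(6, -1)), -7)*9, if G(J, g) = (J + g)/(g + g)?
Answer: -81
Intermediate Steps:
E(j, k) = 2
G(J, g) = (J + g)/(2*g) (G(J, g) = (J + g)/((2*g)) = (J + g)*(1/(2*g)) = (J + g)/(2*g))
n(G(6, E(6, -1)), -7)*9 = (-7 - (6 + 2)/(2*2))*9 = (-7 - 8/(2*2))*9 = (-7 - 1*2)*9 = (-7 - 2)*9 = -9*9 = -81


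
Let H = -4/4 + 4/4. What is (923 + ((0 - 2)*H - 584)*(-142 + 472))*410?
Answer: -78636770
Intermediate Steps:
H = 0 (H = -4*¼ + 4*(¼) = -1 + 1 = 0)
(923 + ((0 - 2)*H - 584)*(-142 + 472))*410 = (923 + ((0 - 2)*0 - 584)*(-142 + 472))*410 = (923 + (-2*0 - 584)*330)*410 = (923 + (0 - 584)*330)*410 = (923 - 584*330)*410 = (923 - 192720)*410 = -191797*410 = -78636770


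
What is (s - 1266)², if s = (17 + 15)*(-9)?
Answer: 2414916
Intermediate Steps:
s = -288 (s = 32*(-9) = -288)
(s - 1266)² = (-288 - 1266)² = (-1554)² = 2414916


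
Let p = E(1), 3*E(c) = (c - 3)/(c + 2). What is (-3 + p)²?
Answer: 841/81 ≈ 10.383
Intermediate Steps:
E(c) = (-3 + c)/(3*(2 + c)) (E(c) = ((c - 3)/(c + 2))/3 = ((-3 + c)/(2 + c))/3 = (-3 + c)/(3*(2 + c)))
p = -2/9 (p = (-3 + 1)/(3*(2 + 1)) = (⅓)*(-2)/3 = (⅓)*(⅓)*(-2) = -2/9 ≈ -0.22222)
(-3 + p)² = (-3 - 2/9)² = (-29/9)² = 841/81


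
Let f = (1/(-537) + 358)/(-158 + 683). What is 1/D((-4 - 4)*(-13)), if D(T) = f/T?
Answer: 5864040/38449 ≈ 152.51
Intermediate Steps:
f = 38449/56385 (f = (-1/537 + 358)/525 = (192245/537)*(1/525) = 38449/56385 ≈ 0.68190)
D(T) = 38449/(56385*T)
1/D((-4 - 4)*(-13)) = 1/(38449/(56385*(((-4 - 4)*(-13))))) = 1/(38449/(56385*((-8*(-13))))) = 1/((38449/56385)/104) = 1/((38449/56385)*(1/104)) = 1/(38449/5864040) = 5864040/38449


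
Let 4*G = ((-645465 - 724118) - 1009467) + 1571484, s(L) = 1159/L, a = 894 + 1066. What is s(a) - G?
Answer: 395708499/1960 ≈ 2.0189e+5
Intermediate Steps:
a = 1960
G = -403783/2 (G = (((-645465 - 724118) - 1009467) + 1571484)/4 = ((-1369583 - 1009467) + 1571484)/4 = (-2379050 + 1571484)/4 = (¼)*(-807566) = -403783/2 ≈ -2.0189e+5)
s(a) - G = 1159/1960 - 1*(-403783/2) = 1159*(1/1960) + 403783/2 = 1159/1960 + 403783/2 = 395708499/1960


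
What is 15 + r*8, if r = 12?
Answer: 111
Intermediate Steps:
15 + r*8 = 15 + 12*8 = 15 + 96 = 111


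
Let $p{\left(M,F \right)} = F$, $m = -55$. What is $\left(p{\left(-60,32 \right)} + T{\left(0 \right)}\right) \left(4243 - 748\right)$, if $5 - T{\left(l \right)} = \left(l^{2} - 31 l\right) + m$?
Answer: $321540$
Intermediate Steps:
$T{\left(l \right)} = 60 - l^{2} + 31 l$ ($T{\left(l \right)} = 5 - \left(\left(l^{2} - 31 l\right) - 55\right) = 5 - \left(-55 + l^{2} - 31 l\right) = 5 + \left(55 - l^{2} + 31 l\right) = 60 - l^{2} + 31 l$)
$\left(p{\left(-60,32 \right)} + T{\left(0 \right)}\right) \left(4243 - 748\right) = \left(32 + \left(60 - 0^{2} + 31 \cdot 0\right)\right) \left(4243 - 748\right) = \left(32 + \left(60 - 0 + 0\right)\right) 3495 = \left(32 + \left(60 + 0 + 0\right)\right) 3495 = \left(32 + 60\right) 3495 = 92 \cdot 3495 = 321540$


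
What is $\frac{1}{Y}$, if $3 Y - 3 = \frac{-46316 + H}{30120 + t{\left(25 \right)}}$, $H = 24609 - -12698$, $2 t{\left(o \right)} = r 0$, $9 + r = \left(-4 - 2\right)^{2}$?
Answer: $\frac{10040}{9039} \approx 1.1107$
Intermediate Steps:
$r = 27$ ($r = -9 + \left(-4 - 2\right)^{2} = -9 + \left(-6\right)^{2} = -9 + 36 = 27$)
$t{\left(o \right)} = 0$ ($t{\left(o \right)} = \frac{27 \cdot 0}{2} = \frac{1}{2} \cdot 0 = 0$)
$H = 37307$ ($H = 24609 + 12698 = 37307$)
$Y = \frac{9039}{10040}$ ($Y = 1 + \frac{\left(-46316 + 37307\right) \frac{1}{30120 + 0}}{3} = 1 + \frac{\left(-9009\right) \frac{1}{30120}}{3} = 1 + \frac{1}{3} \left(- \frac{3003}{10040}\right) = 1 - \frac{1001}{10040} = \frac{9039}{10040} \approx 0.9003$)
$\frac{1}{Y} = \frac{1}{\frac{9039}{10040}} = \frac{10040}{9039}$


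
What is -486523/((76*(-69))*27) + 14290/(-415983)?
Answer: 66787334863/19632733668 ≈ 3.4018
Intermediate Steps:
-486523/((76*(-69))*27) + 14290/(-415983) = -486523/((-5244*27)) + 14290*(-1/415983) = -486523/(-141588) - 14290/415983 = -486523*(-1/141588) - 14290/415983 = 486523/141588 - 14290/415983 = 66787334863/19632733668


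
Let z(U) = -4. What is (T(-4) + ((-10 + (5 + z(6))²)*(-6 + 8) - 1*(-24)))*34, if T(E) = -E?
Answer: 340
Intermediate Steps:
(T(-4) + ((-10 + (5 + z(6))²)*(-6 + 8) - 1*(-24)))*34 = (-1*(-4) + ((-10 + (5 - 4)²)*(-6 + 8) - 1*(-24)))*34 = (4 + ((-10 + 1²)*2 + 24))*34 = (4 + ((-10 + 1)*2 + 24))*34 = (4 + (-9*2 + 24))*34 = (4 + (-18 + 24))*34 = (4 + 6)*34 = 10*34 = 340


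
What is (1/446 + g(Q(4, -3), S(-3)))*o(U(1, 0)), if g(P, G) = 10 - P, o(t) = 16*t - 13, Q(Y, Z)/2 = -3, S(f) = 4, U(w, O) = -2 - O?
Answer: -321165/446 ≈ -720.10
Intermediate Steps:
Q(Y, Z) = -6 (Q(Y, Z) = 2*(-3) = -6)
o(t) = -13 + 16*t
(1/446 + g(Q(4, -3), S(-3)))*o(U(1, 0)) = (1/446 + (10 - 1*(-6)))*(-13 + 16*(-2 - 1*0)) = (1/446 + (10 + 6))*(-13 + 16*(-2 + 0)) = (1/446 + 16)*(-13 + 16*(-2)) = 7137*(-13 - 32)/446 = (7137/446)*(-45) = -321165/446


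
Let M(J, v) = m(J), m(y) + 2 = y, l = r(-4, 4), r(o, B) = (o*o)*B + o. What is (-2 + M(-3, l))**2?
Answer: 49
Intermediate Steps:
r(o, B) = o + B*o**2 (r(o, B) = o**2*B + o = B*o**2 + o = o + B*o**2)
l = 60 (l = -4*(1 + 4*(-4)) = -4*(1 - 16) = -4*(-15) = 60)
m(y) = -2 + y
M(J, v) = -2 + J
(-2 + M(-3, l))**2 = (-2 + (-2 - 3))**2 = (-2 - 5)**2 = (-7)**2 = 49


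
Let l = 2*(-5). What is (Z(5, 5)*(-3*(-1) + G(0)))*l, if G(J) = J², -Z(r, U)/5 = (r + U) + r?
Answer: 2250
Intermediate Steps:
Z(r, U) = -10*r - 5*U (Z(r, U) = -5*((r + U) + r) = -5*((U + r) + r) = -5*(U + 2*r) = -10*r - 5*U)
l = -10
(Z(5, 5)*(-3*(-1) + G(0)))*l = ((-10*5 - 5*5)*(-3*(-1) + 0²))*(-10) = ((-50 - 25)*(3 + 0))*(-10) = -75*3*(-10) = -225*(-10) = 2250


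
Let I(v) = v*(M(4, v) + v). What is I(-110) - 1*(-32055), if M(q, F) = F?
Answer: 56255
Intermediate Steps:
I(v) = 2*v**2 (I(v) = v*(v + v) = v*(2*v) = 2*v**2)
I(-110) - 1*(-32055) = 2*(-110)**2 - 1*(-32055) = 2*12100 + 32055 = 24200 + 32055 = 56255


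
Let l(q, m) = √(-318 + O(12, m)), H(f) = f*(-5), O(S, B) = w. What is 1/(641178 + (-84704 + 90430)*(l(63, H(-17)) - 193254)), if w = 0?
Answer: -184321871/203847314511358874 - 2863*I*√318/611541943534076622 ≈ -9.0422e-10 - 8.3485e-14*I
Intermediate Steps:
O(S, B) = 0
H(f) = -5*f
l(q, m) = I*√318 (l(q, m) = √(-318 + 0) = √(-318) = I*√318)
1/(641178 + (-84704 + 90430)*(l(63, H(-17)) - 193254)) = 1/(641178 + (-84704 + 90430)*(I*√318 - 193254)) = 1/(641178 + 5726*(-193254 + I*√318)) = 1/(641178 + (-1106572404 + 5726*I*√318)) = 1/(-1105931226 + 5726*I*√318)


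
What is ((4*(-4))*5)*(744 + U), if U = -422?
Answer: -25760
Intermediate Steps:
((4*(-4))*5)*(744 + U) = ((4*(-4))*5)*(744 - 422) = -16*5*322 = -80*322 = -25760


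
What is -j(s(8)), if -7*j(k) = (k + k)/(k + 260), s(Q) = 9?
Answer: 18/1883 ≈ 0.0095592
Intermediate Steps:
j(k) = -2*k/(7*(260 + k)) (j(k) = -(k + k)/(7*(k + 260)) = -2*k/(7*(260 + k)))
-j(s(8)) = -(-2)*9/(1820 + 7*9) = -(-2)*9/(1820 + 63) = -(-2)*9/1883 = -1*(-18/1883) = 18/1883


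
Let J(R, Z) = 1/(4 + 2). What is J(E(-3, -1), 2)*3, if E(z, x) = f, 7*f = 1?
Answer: ½ ≈ 0.50000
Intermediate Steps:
f = ⅐ (f = (⅐)*1 = ⅐ ≈ 0.14286)
E(z, x) = ⅐
J(R, Z) = ⅙ (J(R, Z) = 1/6 = ⅙)
J(E(-3, -1), 2)*3 = (⅙)*3 = ½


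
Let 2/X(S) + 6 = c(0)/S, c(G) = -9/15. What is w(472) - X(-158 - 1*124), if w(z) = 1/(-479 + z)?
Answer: 3761/19733 ≈ 0.19059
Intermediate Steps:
c(G) = -⅗ (c(G) = -9*1/15 = -⅗)
X(S) = 2/(-6 - 3/(5*S))
w(472) - X(-158 - 1*124) = 1/(-479 + 472) - (-10)*(-158 - 1*124)/(3 + 30*(-158 - 1*124)) = 1/(-7) - (-10)*(-158 - 124)/(3 + 30*(-158 - 124)) = -⅐ - (-10)*(-282)/(3 + 30*(-282)) = -⅐ - (-10)*(-282)/(3 - 8460) = -⅐ - (-10)*(-282)/(-8457) = -⅐ - (-10)*(-282)*(-1)/8457 = -⅐ - 1*(-940/2819) = -⅐ + 940/2819 = 3761/19733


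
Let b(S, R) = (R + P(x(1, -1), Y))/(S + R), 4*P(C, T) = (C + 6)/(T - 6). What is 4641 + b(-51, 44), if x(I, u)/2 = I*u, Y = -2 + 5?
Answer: 97330/21 ≈ 4634.8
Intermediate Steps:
Y = 3
x(I, u) = 2*I*u (x(I, u) = 2*(I*u) = 2*I*u)
P(C, T) = (6 + C)/(4*(-6 + T)) (P(C, T) = ((C + 6)/(T - 6))/4 = ((6 + C)/(-6 + T))/4 = (6 + C)/(4*(-6 + T)))
b(S, R) = (-⅓ + R)/(R + S) (b(S, R) = (R + (6 + 2*1*(-1))/(4*(-6 + 3)))/(S + R) = (R + (¼)*(6 - 2)/(-3))/(R + S) = (R + (¼)*(-⅓)*4)/(R + S) = (R - ⅓)/(R + S) = (-⅓ + R)/(R + S))
4641 + b(-51, 44) = 4641 + (-⅓ + 44)/(44 - 51) = 4641 + (131/3)/(-7) = 4641 - ⅐*131/3 = 4641 - 131/21 = 97330/21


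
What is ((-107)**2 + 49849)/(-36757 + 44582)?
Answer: 61298/7825 ≈ 7.8336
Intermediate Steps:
((-107)**2 + 49849)/(-36757 + 44582) = (11449 + 49849)/7825 = 61298*(1/7825) = 61298/7825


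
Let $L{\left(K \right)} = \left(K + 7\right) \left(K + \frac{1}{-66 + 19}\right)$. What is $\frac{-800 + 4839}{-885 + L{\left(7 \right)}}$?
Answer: $- \frac{189833}{37003} \approx -5.1302$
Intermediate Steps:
$L{\left(K \right)} = \left(7 + K\right) \left(- \frac{1}{47} + K\right)$ ($L{\left(K \right)} = \left(7 + K\right) \left(K + \frac{1}{-47}\right) = \left(7 + K\right) \left(K - \frac{1}{47}\right) = \left(7 + K\right) \left(- \frac{1}{47} + K\right)$)
$\frac{-800 + 4839}{-885 + L{\left(7 \right)}} = \frac{-800 + 4839}{-885 + \left(- \frac{7}{47} + 7^{2} + \frac{328}{47} \cdot 7\right)} = \frac{4039}{-885 + \left(- \frac{7}{47} + 49 + \frac{2296}{47}\right)} = \frac{4039}{-885 + \frac{4592}{47}} = \frac{4039}{- \frac{37003}{47}} = 4039 \left(- \frac{47}{37003}\right) = - \frac{189833}{37003}$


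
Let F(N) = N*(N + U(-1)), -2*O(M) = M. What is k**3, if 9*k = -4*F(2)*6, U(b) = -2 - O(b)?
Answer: 512/27 ≈ 18.963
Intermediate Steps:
O(M) = -M/2
U(b) = -2 + b/2 (U(b) = -2 - (-1)*b/2 = -2 + b/2)
F(N) = N*(-5/2 + N) (F(N) = N*(N + (-2 + (1/2)*(-1))) = N*(N + (-2 - 1/2)) = N*(N - 5/2) = N*(-5/2 + N))
k = 8/3 (k = (-2*2*(-5 + 2*2)*6)/9 = (-2*2*(-5 + 4)*6)/9 = (-2*2*(-1)*6)/9 = (-4*(-1)*6)/9 = (4*6)/9 = (1/9)*24 = 8/3 ≈ 2.6667)
k**3 = (8/3)**3 = 512/27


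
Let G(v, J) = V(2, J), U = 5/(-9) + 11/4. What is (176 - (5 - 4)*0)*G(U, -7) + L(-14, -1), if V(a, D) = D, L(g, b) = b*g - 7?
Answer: -1225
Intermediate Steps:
L(g, b) = -7 + b*g
U = 79/36 (U = 5*(-1/9) + 11*(1/4) = -5/9 + 11/4 = 79/36 ≈ 2.1944)
G(v, J) = J
(176 - (5 - 4)*0)*G(U, -7) + L(-14, -1) = (176 - (5 - 4)*0)*(-7) + (-7 - 1*(-14)) = (176 - 0)*(-7) + (-7 + 14) = (176 - 1*0)*(-7) + 7 = (176 + 0)*(-7) + 7 = 176*(-7) + 7 = -1232 + 7 = -1225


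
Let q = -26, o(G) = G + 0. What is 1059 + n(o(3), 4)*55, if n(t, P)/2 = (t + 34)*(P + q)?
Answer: -88481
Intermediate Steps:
o(G) = G
n(t, P) = 2*(-26 + P)*(34 + t) (n(t, P) = 2*((t + 34)*(P - 26)) = 2*((34 + t)*(-26 + P)) = 2*((-26 + P)*(34 + t)) = 2*(-26 + P)*(34 + t))
1059 + n(o(3), 4)*55 = 1059 + (-1768 - 52*3 + 68*4 + 2*4*3)*55 = 1059 + (-1768 - 156 + 272 + 24)*55 = 1059 - 1628*55 = 1059 - 89540 = -88481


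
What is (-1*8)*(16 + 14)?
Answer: -240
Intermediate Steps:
(-1*8)*(16 + 14) = -8*30 = -240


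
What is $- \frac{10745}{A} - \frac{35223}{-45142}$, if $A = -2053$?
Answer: $\frac{557363609}{92676526} \approx 6.0141$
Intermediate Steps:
$- \frac{10745}{A} - \frac{35223}{-45142} = - \frac{10745}{-2053} - \frac{35223}{-45142} = \left(-10745\right) \left(- \frac{1}{2053}\right) - - \frac{35223}{45142} = \frac{10745}{2053} + \frac{35223}{45142} = \frac{557363609}{92676526}$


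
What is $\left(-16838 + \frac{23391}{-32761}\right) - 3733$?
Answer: $- \frac{673949922}{32761} \approx -20572.0$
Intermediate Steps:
$\left(-16838 + \frac{23391}{-32761}\right) - 3733 = \left(-16838 + 23391 \left(- \frac{1}{32761}\right)\right) - 3733 = \left(-16838 - \frac{23391}{32761}\right) - 3733 = - \frac{551653109}{32761} - 3733 = - \frac{673949922}{32761}$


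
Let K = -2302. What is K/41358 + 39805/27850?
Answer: 158214449/115182030 ≈ 1.3736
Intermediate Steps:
K/41358 + 39805/27850 = -2302/41358 + 39805/27850 = -2302*1/41358 + 39805*(1/27850) = -1151/20679 + 7961/5570 = 158214449/115182030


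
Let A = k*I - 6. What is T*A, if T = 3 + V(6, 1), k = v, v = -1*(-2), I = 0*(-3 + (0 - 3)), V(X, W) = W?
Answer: -24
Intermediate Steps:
I = 0 (I = 0*(-3 - 3) = 0*(-6) = 0)
v = 2
k = 2
A = -6 (A = 2*0 - 6 = 0 - 6 = -6)
T = 4 (T = 3 + 1 = 4)
T*A = 4*(-6) = -24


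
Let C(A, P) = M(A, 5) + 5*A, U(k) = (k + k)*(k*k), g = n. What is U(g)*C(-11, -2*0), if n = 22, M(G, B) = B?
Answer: -1064800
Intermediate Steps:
g = 22
U(k) = 2*k**3 (U(k) = (2*k)*k**2 = 2*k**3)
C(A, P) = 5 + 5*A
U(g)*C(-11, -2*0) = (2*22**3)*(5 + 5*(-11)) = (2*10648)*(5 - 55) = 21296*(-50) = -1064800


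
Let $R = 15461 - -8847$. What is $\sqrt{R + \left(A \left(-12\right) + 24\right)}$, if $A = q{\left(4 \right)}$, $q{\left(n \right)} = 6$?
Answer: $2 \sqrt{6065} \approx 155.76$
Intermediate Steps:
$A = 6$
$R = 24308$ ($R = 15461 + 8847 = 24308$)
$\sqrt{R + \left(A \left(-12\right) + 24\right)} = \sqrt{24308 + \left(6 \left(-12\right) + 24\right)} = \sqrt{24308 + \left(-72 + 24\right)} = \sqrt{24308 - 48} = \sqrt{24260} = 2 \sqrt{6065}$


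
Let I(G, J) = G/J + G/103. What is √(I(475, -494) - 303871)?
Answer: I*√2179240611314/2678 ≈ 551.24*I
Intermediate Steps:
I(G, J) = G/103 + G/J (I(G, J) = G/J + G*(1/103) = G/J + G/103 = G/103 + G/J)
√(I(475, -494) - 303871) = √(((1/103)*475 + 475/(-494)) - 303871) = √((475/103 + 475*(-1/494)) - 303871) = √((475/103 - 25/26) - 303871) = √(9775/2678 - 303871) = √(-813756763/2678) = I*√2179240611314/2678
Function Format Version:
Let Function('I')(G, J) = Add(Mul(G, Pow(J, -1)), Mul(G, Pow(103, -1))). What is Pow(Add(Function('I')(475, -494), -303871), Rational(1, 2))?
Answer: Mul(Rational(1, 2678), I, Pow(2179240611314, Rational(1, 2))) ≈ Mul(551.24, I)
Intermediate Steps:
Function('I')(G, J) = Add(Mul(Rational(1, 103), G), Mul(G, Pow(J, -1))) (Function('I')(G, J) = Add(Mul(G, Pow(J, -1)), Mul(G, Rational(1, 103))) = Add(Mul(G, Pow(J, -1)), Mul(Rational(1, 103), G)) = Add(Mul(Rational(1, 103), G), Mul(G, Pow(J, -1))))
Pow(Add(Function('I')(475, -494), -303871), Rational(1, 2)) = Pow(Add(Add(Mul(Rational(1, 103), 475), Mul(475, Pow(-494, -1))), -303871), Rational(1, 2)) = Pow(Add(Add(Rational(475, 103), Mul(475, Rational(-1, 494))), -303871), Rational(1, 2)) = Pow(Add(Add(Rational(475, 103), Rational(-25, 26)), -303871), Rational(1, 2)) = Pow(Add(Rational(9775, 2678), -303871), Rational(1, 2)) = Pow(Rational(-813756763, 2678), Rational(1, 2)) = Mul(Rational(1, 2678), I, Pow(2179240611314, Rational(1, 2)))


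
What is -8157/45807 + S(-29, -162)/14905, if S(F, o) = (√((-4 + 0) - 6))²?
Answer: -8135877/45516889 ≈ -0.17874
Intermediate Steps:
S(F, o) = -10 (S(F, o) = (√(-4 - 6))² = (√(-10))² = (I*√10)² = -10)
-8157/45807 + S(-29, -162)/14905 = -8157/45807 - 10/14905 = -8157*1/45807 - 10*1/14905 = -2719/15269 - 2/2981 = -8135877/45516889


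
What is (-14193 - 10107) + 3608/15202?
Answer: -16791136/691 ≈ -24300.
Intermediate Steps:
(-14193 - 10107) + 3608/15202 = -24300 + 3608*(1/15202) = -24300 + 164/691 = -16791136/691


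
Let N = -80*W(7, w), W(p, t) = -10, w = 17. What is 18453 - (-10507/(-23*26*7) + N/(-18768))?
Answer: 562704343/30498 ≈ 18451.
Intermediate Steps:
N = 800 (N = -80*(-10) = 800)
18453 - (-10507/(-23*26*7) + N/(-18768)) = 18453 - (-10507/(-23*26*7) + 800/(-18768)) = 18453 - (-10507/((-598*7)) + 800*(-1/18768)) = 18453 - (-10507/(-4186) - 50/1173) = 18453 - (-10507*(-1/4186) - 50/1173) = 18453 - (1501/598 - 50/1173) = 18453 - 1*75251/30498 = 18453 - 75251/30498 = 562704343/30498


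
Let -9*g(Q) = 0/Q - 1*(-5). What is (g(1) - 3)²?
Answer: 1024/81 ≈ 12.642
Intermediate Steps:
g(Q) = -5/9 (g(Q) = -(0/Q - 1*(-5))/9 = -(0 + 5)/9 = -⅑*5 = -5/9)
(g(1) - 3)² = (-5/9 - 3)² = (-32/9)² = 1024/81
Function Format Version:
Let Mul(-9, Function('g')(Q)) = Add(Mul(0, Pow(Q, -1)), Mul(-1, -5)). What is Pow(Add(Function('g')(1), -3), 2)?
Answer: Rational(1024, 81) ≈ 12.642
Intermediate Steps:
Function('g')(Q) = Rational(-5, 9) (Function('g')(Q) = Mul(Rational(-1, 9), Add(Mul(0, Pow(Q, -1)), Mul(-1, -5))) = Mul(Rational(-1, 9), Add(0, 5)) = Mul(Rational(-1, 9), 5) = Rational(-5, 9))
Pow(Add(Function('g')(1), -3), 2) = Pow(Add(Rational(-5, 9), -3), 2) = Pow(Rational(-32, 9), 2) = Rational(1024, 81)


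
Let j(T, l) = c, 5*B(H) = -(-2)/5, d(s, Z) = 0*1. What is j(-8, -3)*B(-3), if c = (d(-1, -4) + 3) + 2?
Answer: ⅖ ≈ 0.40000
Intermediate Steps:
d(s, Z) = 0
B(H) = 2/25 (B(H) = (-(-2)/5)/5 = (-1*(-⅖))/5 = (⅕)*(⅖) = 2/25)
c = 5 (c = (0 + 3) + 2 = 3 + 2 = 5)
j(T, l) = 5
j(-8, -3)*B(-3) = 5*(2/25) = ⅖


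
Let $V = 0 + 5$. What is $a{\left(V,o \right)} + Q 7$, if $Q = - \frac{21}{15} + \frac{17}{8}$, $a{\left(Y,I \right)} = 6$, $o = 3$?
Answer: $\frac{443}{40} \approx 11.075$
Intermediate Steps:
$V = 5$
$Q = \frac{29}{40}$ ($Q = \left(-21\right) \frac{1}{15} + 17 \cdot \frac{1}{8} = - \frac{7}{5} + \frac{17}{8} = \frac{29}{40} \approx 0.725$)
$a{\left(V,o \right)} + Q 7 = 6 + \frac{29}{40} \cdot 7 = 6 + \frac{203}{40} = \frac{443}{40}$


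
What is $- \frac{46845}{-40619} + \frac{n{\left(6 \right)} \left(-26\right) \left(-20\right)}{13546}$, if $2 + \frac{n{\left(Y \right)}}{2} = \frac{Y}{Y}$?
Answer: $\frac{22781485}{21162499} \approx 1.0765$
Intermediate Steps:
$n{\left(Y \right)} = -2$ ($n{\left(Y \right)} = -4 + 2 \frac{Y}{Y} = -4 + 2 \cdot 1 = -4 + 2 = -2$)
$- \frac{46845}{-40619} + \frac{n{\left(6 \right)} \left(-26\right) \left(-20\right)}{13546} = - \frac{46845}{-40619} + \frac{\left(-2\right) \left(-26\right) \left(-20\right)}{13546} = \left(-46845\right) \left(- \frac{1}{40619}\right) + 52 \left(-20\right) \frac{1}{13546} = \frac{46845}{40619} - \frac{40}{521} = \frac{22781485}{21162499}$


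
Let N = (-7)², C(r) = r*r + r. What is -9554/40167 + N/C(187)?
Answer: -333912241/1412111052 ≈ -0.23646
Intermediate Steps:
C(r) = r + r² (C(r) = r² + r = r + r²)
N = 49
-9554/40167 + N/C(187) = -9554/40167 + 49/((187*(1 + 187))) = -9554*1/40167 + 49/((187*188)) = -9554/40167 + 49/35156 = -333912241/1412111052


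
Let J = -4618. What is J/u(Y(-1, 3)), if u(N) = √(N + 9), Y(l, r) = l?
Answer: -2309*√2/2 ≈ -1632.7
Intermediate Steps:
u(N) = √(9 + N)
J/u(Y(-1, 3)) = -4618/√(9 - 1) = -4618*√2/4 = -2309*√2/2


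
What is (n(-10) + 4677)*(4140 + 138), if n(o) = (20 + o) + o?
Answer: 20008206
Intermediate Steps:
n(o) = 20 + 2*o
(n(-10) + 4677)*(4140 + 138) = ((20 + 2*(-10)) + 4677)*(4140 + 138) = ((20 - 20) + 4677)*4278 = (0 + 4677)*4278 = 4677*4278 = 20008206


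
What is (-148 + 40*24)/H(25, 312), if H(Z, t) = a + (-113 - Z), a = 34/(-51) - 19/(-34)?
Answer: -82824/14087 ≈ -5.8795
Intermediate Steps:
a = -11/102 (a = 34*(-1/51) - 19*(-1/34) = -2/3 + 19/34 = -11/102 ≈ -0.10784)
H(Z, t) = -11537/102 - Z (H(Z, t) = -11/102 + (-113 - Z) = -11537/102 - Z)
(-148 + 40*24)/H(25, 312) = (-148 + 40*24)/(-11537/102 - 1*25) = (-148 + 960)/(-11537/102 - 25) = 812/(-14087/102) = 812*(-102/14087) = -82824/14087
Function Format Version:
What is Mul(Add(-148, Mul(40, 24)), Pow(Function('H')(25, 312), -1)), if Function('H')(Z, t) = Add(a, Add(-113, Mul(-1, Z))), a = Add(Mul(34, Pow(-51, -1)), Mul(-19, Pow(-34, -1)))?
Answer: Rational(-82824, 14087) ≈ -5.8795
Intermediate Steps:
a = Rational(-11, 102) (a = Add(Mul(34, Rational(-1, 51)), Mul(-19, Rational(-1, 34))) = Add(Rational(-2, 3), Rational(19, 34)) = Rational(-11, 102) ≈ -0.10784)
Function('H')(Z, t) = Add(Rational(-11537, 102), Mul(-1, Z)) (Function('H')(Z, t) = Add(Rational(-11, 102), Add(-113, Mul(-1, Z))) = Add(Rational(-11537, 102), Mul(-1, Z)))
Mul(Add(-148, Mul(40, 24)), Pow(Function('H')(25, 312), -1)) = Mul(Add(-148, Mul(40, 24)), Pow(Add(Rational(-11537, 102), Mul(-1, 25)), -1)) = Mul(Add(-148, 960), Pow(Add(Rational(-11537, 102), -25), -1)) = Mul(812, Pow(Rational(-14087, 102), -1)) = Mul(812, Rational(-102, 14087)) = Rational(-82824, 14087)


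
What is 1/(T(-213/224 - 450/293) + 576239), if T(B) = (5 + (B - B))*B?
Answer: 65632/37818902003 ≈ 1.7354e-6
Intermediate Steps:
T(B) = 5*B (T(B) = (5 + 0)*B = 5*B)
1/(T(-213/224 - 450/293) + 576239) = 1/(5*(-213/224 - 450/293) + 576239) = 1/(5*(-163209/65632) + 576239) = 1/(-816045/65632 + 576239) = 1/(37818902003/65632) = 65632/37818902003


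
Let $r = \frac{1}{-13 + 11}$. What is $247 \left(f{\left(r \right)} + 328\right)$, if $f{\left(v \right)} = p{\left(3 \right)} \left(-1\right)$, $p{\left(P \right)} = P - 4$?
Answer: $81263$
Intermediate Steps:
$r = - \frac{1}{2}$ ($r = \frac{1}{-2} = - \frac{1}{2} \approx -0.5$)
$p{\left(P \right)} = -4 + P$
$f{\left(v \right)} = 1$ ($f{\left(v \right)} = \left(-4 + 3\right) \left(-1\right) = \left(-1\right) \left(-1\right) = 1$)
$247 \left(f{\left(r \right)} + 328\right) = 247 \left(1 + 328\right) = 247 \cdot 329 = 81263$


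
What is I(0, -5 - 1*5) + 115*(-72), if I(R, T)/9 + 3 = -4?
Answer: -8343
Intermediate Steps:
I(R, T) = -63 (I(R, T) = -27 + 9*(-4) = -27 - 36 = -63)
I(0, -5 - 1*5) + 115*(-72) = -63 + 115*(-72) = -63 - 8280 = -8343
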